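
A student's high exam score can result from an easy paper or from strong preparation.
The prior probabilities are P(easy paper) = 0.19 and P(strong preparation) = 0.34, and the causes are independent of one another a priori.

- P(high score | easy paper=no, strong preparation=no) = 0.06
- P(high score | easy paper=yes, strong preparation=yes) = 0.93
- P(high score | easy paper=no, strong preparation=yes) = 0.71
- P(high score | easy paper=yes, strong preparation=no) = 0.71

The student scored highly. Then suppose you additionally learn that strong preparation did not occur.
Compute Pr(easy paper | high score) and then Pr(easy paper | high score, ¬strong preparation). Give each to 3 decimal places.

P(high score) = 0.06·0.81·0.66 + 0.71·0.81·0.34 + 0.71·0.19·0.66 + 0.93·0.19·0.34 = 0.032076 + 0.195534 + 0.089034 + 0.060078 = 0.376722
Of this, 0.149112 comes from 0.089034 + 0.060078 (the easy paper=true cases).
P(easy paper | high score) = 0.149112 / 0.376722 ≈ 0.396

With the extra evidence:
For the numerator, keep only easy paper=true terms: 0.71*0.19 = 0.134900
Normalizer over all consistent configurations: 0.06*0.81 + 0.71*0.19 = 0.183500
P(easy paper | high score, ¬strong preparation) = 0.134900/0.183500 ≈ 0.735
Ruling out strong preparation raises the posterior on easy paper — the flip side of explaining away.

Pr(easy paper | high score) ≈ 0.396; Pr(easy paper | high score, ¬strong preparation) ≈ 0.735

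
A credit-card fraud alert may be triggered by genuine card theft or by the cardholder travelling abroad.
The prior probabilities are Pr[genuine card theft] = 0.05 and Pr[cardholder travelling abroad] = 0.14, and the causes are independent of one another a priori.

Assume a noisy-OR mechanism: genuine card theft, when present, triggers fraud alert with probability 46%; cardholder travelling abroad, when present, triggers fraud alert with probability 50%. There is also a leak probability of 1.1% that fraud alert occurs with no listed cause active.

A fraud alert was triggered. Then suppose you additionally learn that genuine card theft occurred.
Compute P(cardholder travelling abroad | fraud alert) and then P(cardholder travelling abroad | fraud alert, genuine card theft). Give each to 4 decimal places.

Under noisy-OR, P(fraud alert | causes) = 1 − (1−0.011)·∏(1−qᵢ) over the active causes.
Weight on cardholder travelling abroad=true, given the evidence: 0.067231 + 0.005131 = 0.072362
Normalizer over all consistent configurations: 0.011×0.95×0.86 + 0.5055×0.95×0.14 + 0.46594×0.05×0.86 + 0.73297×0.05×0.14 = 0.101384
Posterior = 0.072362 / 0.101384 ≈ 0.7137

Now also conditioning on genuine card theft=true:
For the numerator, keep only cardholder travelling abroad=true terms: 0.73297×0.14 = 0.102616
Denominator P(fraud alert | genuine card theft): 0.46594×0.86 + 0.73297×0.14 = 0.503324
Posterior = 0.102616 / 0.503324 ≈ 0.2039

P(cardholder travelling abroad | fraud alert) ≈ 0.7137; P(cardholder travelling abroad | fraud alert, genuine card theft) ≈ 0.2039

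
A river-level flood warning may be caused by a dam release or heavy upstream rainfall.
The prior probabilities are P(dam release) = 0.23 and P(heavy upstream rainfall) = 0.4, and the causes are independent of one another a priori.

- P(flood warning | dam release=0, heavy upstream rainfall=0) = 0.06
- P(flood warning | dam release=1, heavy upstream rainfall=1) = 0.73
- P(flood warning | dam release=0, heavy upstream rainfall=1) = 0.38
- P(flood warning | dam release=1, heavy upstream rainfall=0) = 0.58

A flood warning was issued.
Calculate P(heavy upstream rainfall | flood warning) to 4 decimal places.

P(heavy upstream rainfall | flood warning) ≈ 0.6309

Weight on heavy upstream rainfall=true, given the evidence: 0.117040 + 0.067160 = 0.184200
The normalizing constant is 0.06·0.77·0.6 + 0.38·0.77·0.4 + 0.58·0.23·0.6 + 0.73·0.23·0.4 = 0.291960
Posterior = 0.184200 / 0.291960 ≈ 0.6309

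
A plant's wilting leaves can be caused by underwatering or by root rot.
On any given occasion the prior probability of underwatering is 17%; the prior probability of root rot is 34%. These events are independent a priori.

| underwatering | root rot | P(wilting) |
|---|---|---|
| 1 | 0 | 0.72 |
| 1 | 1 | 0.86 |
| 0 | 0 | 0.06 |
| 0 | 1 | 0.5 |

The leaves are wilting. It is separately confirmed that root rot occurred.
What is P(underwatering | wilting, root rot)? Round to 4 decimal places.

P(underwatering | wilting, root rot) ≈ 0.2605

P(wilting | root rot) = 0.5*0.83 + 0.86*0.17 = 0.415000 + 0.146200 = 0.561200
Of this, 0.146200 comes from 0.86*0.17 (the underwatering=true cases).
P(underwatering | wilting, root rot) = 0.146200 / 0.561200 ≈ 0.2605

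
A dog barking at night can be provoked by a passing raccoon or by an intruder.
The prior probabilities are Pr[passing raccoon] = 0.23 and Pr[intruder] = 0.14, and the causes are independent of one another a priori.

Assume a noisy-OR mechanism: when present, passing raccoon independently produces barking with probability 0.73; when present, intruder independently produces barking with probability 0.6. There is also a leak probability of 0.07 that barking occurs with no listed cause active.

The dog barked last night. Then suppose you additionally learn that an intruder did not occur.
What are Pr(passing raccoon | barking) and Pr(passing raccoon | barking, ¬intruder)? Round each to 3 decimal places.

Pr(passing raccoon | barking) ≈ 0.608; Pr(passing raccoon | barking, ¬intruder) ≈ 0.762

Under noisy-OR, P(barking | causes) = 1 − (1−0.07)·∏(1−qᵢ) over the active causes.
For the numerator, keep only passing raccoon=true terms: 0.148132 + 0.028966 = 0.177098
Denominator P(barking): 0.07*0.77*0.86 + 0.628*0.77*0.14 + 0.7489*0.23*0.86 + 0.89956*0.23*0.14 = 0.291150
P(passing raccoon | barking) = 0.177098/0.291150 ≈ 0.608

Now also conditioning on intruder≠true:
By total probability over both values of passing raccoon:
  P(barking | ¬intruder) = 0.07×0.77 + 0.7489×0.23
        = 0.053900 + 0.172247 = 0.226147
Configurations with passing raccoon contribute 0.172247, so
  P(passing raccoon | barking, ¬intruder) = 0.172247 / 0.226147 ≈ 0.762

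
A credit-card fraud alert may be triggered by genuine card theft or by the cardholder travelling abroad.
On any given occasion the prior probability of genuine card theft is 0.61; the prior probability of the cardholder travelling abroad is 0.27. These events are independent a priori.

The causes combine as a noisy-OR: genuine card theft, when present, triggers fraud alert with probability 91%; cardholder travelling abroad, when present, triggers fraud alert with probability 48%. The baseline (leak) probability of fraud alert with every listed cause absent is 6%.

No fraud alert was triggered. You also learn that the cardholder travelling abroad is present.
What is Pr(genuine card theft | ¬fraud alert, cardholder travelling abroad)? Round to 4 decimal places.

Under noisy-OR, P(fraud alert | causes) = 1 − (1−0.06)·∏(1−qᵢ) over the active causes.
Weight on genuine card theft=true, given the evidence: 0.043992·0.61 = 0.026835
Denominator P(¬fraud alert | cardholder travelling abroad): 0.4888·0.39 + 0.043992·0.61 = 0.217467
P(genuine card theft | ¬fraud alert, cardholder travelling abroad) = 0.026835/0.217467 ≈ 0.1234

Pr(genuine card theft | ¬fraud alert, cardholder travelling abroad) ≈ 0.1234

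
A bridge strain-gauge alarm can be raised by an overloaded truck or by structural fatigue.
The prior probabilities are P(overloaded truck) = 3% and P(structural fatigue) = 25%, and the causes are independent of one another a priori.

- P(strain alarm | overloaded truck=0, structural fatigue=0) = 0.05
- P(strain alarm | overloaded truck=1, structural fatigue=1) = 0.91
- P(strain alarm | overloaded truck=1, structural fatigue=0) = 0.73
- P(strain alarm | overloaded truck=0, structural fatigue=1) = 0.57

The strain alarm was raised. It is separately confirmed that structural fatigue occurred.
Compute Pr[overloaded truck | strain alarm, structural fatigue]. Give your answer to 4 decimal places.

For the numerator, keep only overloaded truck=true terms: 0.91·0.03 = 0.027300
The normalizing constant is 0.57·0.97 + 0.91·0.03 = 0.580200
P(overloaded truck | strain alarm, structural fatigue) = 0.027300/0.580200 ≈ 0.0471

Pr[overloaded truck | strain alarm, structural fatigue] ≈ 0.0471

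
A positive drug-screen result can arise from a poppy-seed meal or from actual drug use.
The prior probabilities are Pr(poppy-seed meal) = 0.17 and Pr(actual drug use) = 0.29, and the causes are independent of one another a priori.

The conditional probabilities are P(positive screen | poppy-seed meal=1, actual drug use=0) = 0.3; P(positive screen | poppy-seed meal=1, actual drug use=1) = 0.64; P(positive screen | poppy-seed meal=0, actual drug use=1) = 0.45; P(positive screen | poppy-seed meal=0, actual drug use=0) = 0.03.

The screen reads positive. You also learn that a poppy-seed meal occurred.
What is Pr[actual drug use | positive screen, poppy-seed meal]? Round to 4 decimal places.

Pr[actual drug use | positive screen, poppy-seed meal] ≈ 0.4656

Weight on actual drug use=true, given the evidence: 0.64×0.29 = 0.185600
Denominator P(positive screen | poppy-seed meal): 0.3×0.71 + 0.64×0.29 = 0.398600
Posterior = 0.185600 / 0.398600 ≈ 0.4656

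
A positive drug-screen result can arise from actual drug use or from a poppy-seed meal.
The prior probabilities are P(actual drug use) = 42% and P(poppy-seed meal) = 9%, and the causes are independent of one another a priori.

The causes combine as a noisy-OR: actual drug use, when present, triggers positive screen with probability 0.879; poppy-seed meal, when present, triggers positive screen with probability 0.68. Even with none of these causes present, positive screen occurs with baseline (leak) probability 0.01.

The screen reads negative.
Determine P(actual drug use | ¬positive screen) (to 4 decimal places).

P(actual drug use | ¬positive screen) ≈ 0.0806

Under noisy-OR, P(positive screen | causes) = 1 − (1−0.01)·∏(1−qᵢ) over the active causes.
Sum P(¬positive screen|·) weighted by the priors over the 4 (actual drug use, poppy-seed meal) configurations:
  P(¬positive screen) = 0.99*0.58*0.91 + 0.3168*0.58*0.09 + 0.11979*0.42*0.91 + 0.038333*0.42*0.09
        = 0.522522 + 0.016537 + 0.045784 + 0.001449 = 0.586292
The terms with actual drug use present sum to 0.047233, so
  P(actual drug use | ¬positive screen) = 0.047233 / 0.586292 ≈ 0.0806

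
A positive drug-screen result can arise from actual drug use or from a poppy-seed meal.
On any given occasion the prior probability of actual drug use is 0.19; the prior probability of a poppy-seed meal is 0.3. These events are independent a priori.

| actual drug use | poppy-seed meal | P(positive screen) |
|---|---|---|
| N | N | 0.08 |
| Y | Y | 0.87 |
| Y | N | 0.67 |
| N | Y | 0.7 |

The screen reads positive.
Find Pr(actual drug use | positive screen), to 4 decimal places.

P(positive screen) = 0.08·0.81·0.7 + 0.7·0.81·0.3 + 0.67·0.19·0.7 + 0.87·0.19·0.3 = 0.045360 + 0.170100 + 0.089110 + 0.049590 = 0.354160
Restricting to configurations with actual drug use present: 0.089110 + 0.049590 = 0.138700.
P(actual drug use | positive screen) = 0.138700 / 0.354160 ≈ 0.3916

Pr(actual drug use | positive screen) ≈ 0.3916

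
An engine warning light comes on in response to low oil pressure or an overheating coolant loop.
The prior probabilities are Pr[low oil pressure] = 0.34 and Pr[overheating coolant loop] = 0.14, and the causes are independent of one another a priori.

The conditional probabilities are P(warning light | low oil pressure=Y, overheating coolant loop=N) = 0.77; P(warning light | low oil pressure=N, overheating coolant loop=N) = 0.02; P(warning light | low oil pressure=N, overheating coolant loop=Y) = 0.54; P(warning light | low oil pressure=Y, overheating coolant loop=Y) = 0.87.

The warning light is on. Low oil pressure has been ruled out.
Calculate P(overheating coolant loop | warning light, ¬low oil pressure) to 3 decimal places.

P(overheating coolant loop | warning light, ¬low oil pressure) ≈ 0.815

For the numerator, keep only overheating coolant loop=true terms: 0.54*0.14 = 0.075600
Normalizer over all consistent configurations: 0.02*0.86 + 0.54*0.14 = 0.092800
Posterior = 0.075600 / 0.092800 ≈ 0.815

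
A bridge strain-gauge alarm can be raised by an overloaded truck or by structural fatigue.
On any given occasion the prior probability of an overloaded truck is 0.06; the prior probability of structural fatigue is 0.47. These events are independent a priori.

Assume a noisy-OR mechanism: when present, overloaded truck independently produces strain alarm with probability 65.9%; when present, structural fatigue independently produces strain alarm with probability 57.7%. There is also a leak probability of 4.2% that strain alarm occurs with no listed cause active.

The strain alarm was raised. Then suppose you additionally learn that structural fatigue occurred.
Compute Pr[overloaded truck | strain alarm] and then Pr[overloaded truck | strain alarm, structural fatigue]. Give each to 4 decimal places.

Pr[overloaded truck | strain alarm] ≈ 0.1388; Pr[overloaded truck | strain alarm, structural fatigue] ≈ 0.0847

Under noisy-OR, P(strain alarm | causes) = 1 − (1−0.042)·∏(1−qᵢ) over the active causes.
P(strain alarm) = 0.042*0.94*0.53 + 0.594766*0.94*0.47 + 0.673322*0.06*0.53 + 0.861815*0.06*0.47 = 0.020924 + 0.262768 + 0.021412 + 0.024303 = 0.329407
Of this, 0.045715 comes from 0.021412 + 0.024303 (the overloaded truck=true cases).
So P(overloaded truck | strain alarm) = 0.045715/0.329407 ≈ 0.1388.

With the extra evidence:
Enumerate both values of overloaded truck and weight by the priors:
  P(strain alarm | structural fatigue) = 0.594766·0.94 + 0.861815·0.06
        = 0.559080 + 0.051709 = 0.610789
The terms with overloaded truck present sum to 0.051709, so
  P(overloaded truck | strain alarm, structural fatigue) = 0.051709 / 0.610789 ≈ 0.0847
The drop from 0.1388 to 0.0847 is the explaining-away (discounting) effect.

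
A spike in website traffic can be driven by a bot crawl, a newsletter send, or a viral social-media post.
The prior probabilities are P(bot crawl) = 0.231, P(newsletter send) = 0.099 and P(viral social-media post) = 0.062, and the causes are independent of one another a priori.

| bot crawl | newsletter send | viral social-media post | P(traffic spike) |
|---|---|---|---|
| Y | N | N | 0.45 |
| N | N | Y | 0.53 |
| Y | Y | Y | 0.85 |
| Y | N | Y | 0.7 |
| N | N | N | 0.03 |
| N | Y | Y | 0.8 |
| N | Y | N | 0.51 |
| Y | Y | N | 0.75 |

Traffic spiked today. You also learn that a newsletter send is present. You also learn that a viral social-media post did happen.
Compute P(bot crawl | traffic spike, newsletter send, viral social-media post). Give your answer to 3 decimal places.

For the numerator, keep only bot crawl=true terms: 0.85×0.231 = 0.196350
The normalizing constant is 0.8×0.769 + 0.85×0.231 = 0.811550
Posterior = 0.196350 / 0.811550 ≈ 0.242

P(bot crawl | traffic spike, newsletter send, viral social-media post) ≈ 0.242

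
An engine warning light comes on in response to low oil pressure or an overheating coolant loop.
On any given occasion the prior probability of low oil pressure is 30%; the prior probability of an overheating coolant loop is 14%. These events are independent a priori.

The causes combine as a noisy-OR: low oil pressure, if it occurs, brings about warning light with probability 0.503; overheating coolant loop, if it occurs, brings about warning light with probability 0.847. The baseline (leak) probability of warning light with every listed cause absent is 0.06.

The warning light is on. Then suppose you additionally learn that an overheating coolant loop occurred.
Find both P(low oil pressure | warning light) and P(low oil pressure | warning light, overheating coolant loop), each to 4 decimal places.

Under noisy-OR, P(warning light | causes) = 1 − (1−0.06)·∏(1−qᵢ) over the active causes.
Sum P(warning light|·) weighted by the priors over the 4 (low oil pressure, overheating coolant loop) configurations:
  P(warning light) = 0.06×0.7×0.86 + 0.85618×0.7×0.14 + 0.53282×0.3×0.86 + 0.928521×0.3×0.14
        = 0.036120 + 0.083906 + 0.137468 + 0.038998 = 0.296492
The terms with low oil pressure present sum to 0.176466, so
  P(low oil pressure | warning light) = 0.176466 / 0.296492 ≈ 0.5952

Now condition on the additional information:
P(warning light | overheating coolant loop) = 0.85618*0.7 + 0.928521*0.3 = 0.599326 + 0.278556 = 0.877882
Of this, 0.278556 comes from 0.928521*0.3 (the low oil pressure=true cases).
P(low oil pressure | warning light, overheating coolant loop) = 0.278556 / 0.877882 ≈ 0.3173
The drop from 0.5952 to 0.3173 is the explaining-away (discounting) effect.

P(low oil pressure | warning light) ≈ 0.5952; P(low oil pressure | warning light, overheating coolant loop) ≈ 0.3173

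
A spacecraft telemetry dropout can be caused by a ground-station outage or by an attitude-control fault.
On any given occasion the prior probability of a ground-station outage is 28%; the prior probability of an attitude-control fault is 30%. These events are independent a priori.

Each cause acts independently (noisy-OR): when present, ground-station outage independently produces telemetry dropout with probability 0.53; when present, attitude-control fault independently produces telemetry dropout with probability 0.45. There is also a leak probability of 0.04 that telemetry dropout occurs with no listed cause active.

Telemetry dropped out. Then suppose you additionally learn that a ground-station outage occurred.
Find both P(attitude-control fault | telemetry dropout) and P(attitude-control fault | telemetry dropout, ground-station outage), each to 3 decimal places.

Under noisy-OR, P(telemetry dropout | causes) = 1 − (1−0.04)·∏(1−qᵢ) over the active causes.
P(telemetry dropout) = 0.04·0.72·0.7 + 0.472·0.72·0.3 + 0.5488·0.28·0.7 + 0.75184·0.28·0.3 = 0.020160 + 0.101952 + 0.107565 + 0.063155 = 0.292832
Of this, 0.165107 comes from 0.101952 + 0.063155 (the attitude-control fault=true cases).
Hence the posterior is 0.165107/0.292832 ≈ 0.564.

Now also conditioning on ground-station outage=true:
For the numerator, keep only attitude-control fault=true terms: 0.75184×0.3 = 0.225552
The normalizing constant is 0.5488×0.7 + 0.75184×0.3 = 0.609712
P(attitude-control fault | telemetry dropout, ground-station outage) = 0.225552/0.609712 ≈ 0.370
Conditioning on ground-station outage lowers the posterior on attitude-control fault: the classic explaining-away effect in a common-effect structure.

P(attitude-control fault | telemetry dropout) ≈ 0.564; P(attitude-control fault | telemetry dropout, ground-station outage) ≈ 0.370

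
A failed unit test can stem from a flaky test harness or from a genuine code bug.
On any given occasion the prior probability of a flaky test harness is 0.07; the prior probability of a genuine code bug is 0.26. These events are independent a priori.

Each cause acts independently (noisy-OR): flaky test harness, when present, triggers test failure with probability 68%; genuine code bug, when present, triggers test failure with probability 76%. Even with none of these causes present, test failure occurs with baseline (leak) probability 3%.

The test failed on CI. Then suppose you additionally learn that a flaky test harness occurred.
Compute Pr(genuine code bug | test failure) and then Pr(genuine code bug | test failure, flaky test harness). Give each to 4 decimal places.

Pr(genuine code bug | test failure) ≈ 0.7821; Pr(genuine code bug | test failure, flaky test harness) ≈ 0.3204

Under noisy-OR, P(test failure | causes) = 1 − (1−0.03)·∏(1−qᵢ) over the active causes.
Sum P(test failure|·) weighted by the priors over the 4 (flaky test harness, genuine code bug) configurations:
  P(test failure) = 0.03×0.93×0.74 + 0.7672×0.93×0.26 + 0.6896×0.07×0.74 + 0.925504×0.07×0.26
        = 0.020646 + 0.185509 + 0.035721 + 0.016844 = 0.258720
Configurations with genuine code bug contribute 0.202353, so
  P(genuine code bug | test failure) = 0.202353 / 0.258720 ≈ 0.7821

With the extra evidence:
Weight on genuine code bug=true, given the evidence: 0.925504×0.26 = 0.240631
The normalizing constant is 0.6896×0.74 + 0.925504×0.26 = 0.750935
P(genuine code bug | test failure, flaky test harness) = 0.240631/0.750935 ≈ 0.3204
— flaky test harness explains away the evidence for genuine code bug.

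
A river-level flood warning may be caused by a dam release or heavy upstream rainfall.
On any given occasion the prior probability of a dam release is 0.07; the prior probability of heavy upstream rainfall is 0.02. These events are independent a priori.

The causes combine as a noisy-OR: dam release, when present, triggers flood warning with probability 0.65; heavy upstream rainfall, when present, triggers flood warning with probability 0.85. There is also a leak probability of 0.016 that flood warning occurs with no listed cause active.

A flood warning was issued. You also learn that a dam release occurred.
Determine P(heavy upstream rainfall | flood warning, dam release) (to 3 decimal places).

P(heavy upstream rainfall | flood warning, dam release) ≈ 0.029

Under noisy-OR, P(flood warning | causes) = 1 − (1−0.016)·∏(1−qᵢ) over the active causes.
P(flood warning | dam release) = 0.6556×0.98 + 0.94834×0.02 = 0.642488 + 0.018967 = 0.661455
The heavy upstream rainfall-present share is 0.94834×0.02 = 0.018967.
So P(heavy upstream rainfall | flood warning, dam release) = 0.018967/0.661455 ≈ 0.029.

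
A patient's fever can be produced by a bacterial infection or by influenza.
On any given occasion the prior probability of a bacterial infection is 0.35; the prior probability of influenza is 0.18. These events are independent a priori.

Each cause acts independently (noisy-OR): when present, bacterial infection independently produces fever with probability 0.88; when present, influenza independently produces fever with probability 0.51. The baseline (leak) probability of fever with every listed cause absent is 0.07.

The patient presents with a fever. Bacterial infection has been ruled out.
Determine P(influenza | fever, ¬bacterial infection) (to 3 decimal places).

P(influenza | fever, ¬bacterial infection) ≈ 0.631

Under noisy-OR, P(fever | causes) = 1 − (1−0.07)·∏(1−qᵢ) over the active causes.
P(fever | ¬bacterial infection) = 0.07·0.82 + 0.5443·0.18 = 0.057400 + 0.097974 = 0.155374
Of this, 0.097974 comes from 0.5443·0.18 (the influenza=true cases).
Hence the posterior is 0.097974/0.155374 ≈ 0.631.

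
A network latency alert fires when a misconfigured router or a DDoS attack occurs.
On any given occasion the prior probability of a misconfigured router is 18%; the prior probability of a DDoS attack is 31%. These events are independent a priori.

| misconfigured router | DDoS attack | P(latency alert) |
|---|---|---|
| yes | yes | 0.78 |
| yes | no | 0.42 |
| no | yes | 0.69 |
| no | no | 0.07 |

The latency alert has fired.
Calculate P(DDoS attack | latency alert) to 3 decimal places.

Weight on DDoS attack=true, given the evidence: 0.175398 + 0.043524 = 0.218922
Denominator P(latency alert): 0.07×0.82×0.69 + 0.69×0.82×0.31 + 0.42×0.18×0.69 + 0.78×0.18×0.31 = 0.310692
Posterior = 0.218922 / 0.310692 ≈ 0.705

P(DDoS attack | latency alert) ≈ 0.705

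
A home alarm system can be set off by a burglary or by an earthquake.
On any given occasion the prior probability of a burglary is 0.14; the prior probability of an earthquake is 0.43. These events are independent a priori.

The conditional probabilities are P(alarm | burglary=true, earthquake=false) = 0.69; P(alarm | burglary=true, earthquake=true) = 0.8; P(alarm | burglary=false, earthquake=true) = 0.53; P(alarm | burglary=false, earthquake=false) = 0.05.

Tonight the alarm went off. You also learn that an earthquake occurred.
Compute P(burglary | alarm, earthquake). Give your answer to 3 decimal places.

P(burglary | alarm, earthquake) ≈ 0.197

Numerator (weight on configurations with burglary): 0.8·0.14 = 0.112000
The normalizing constant is 0.53·0.86 + 0.8·0.14 = 0.567800
P(burglary | alarm, earthquake) = 0.112000/0.567800 ≈ 0.197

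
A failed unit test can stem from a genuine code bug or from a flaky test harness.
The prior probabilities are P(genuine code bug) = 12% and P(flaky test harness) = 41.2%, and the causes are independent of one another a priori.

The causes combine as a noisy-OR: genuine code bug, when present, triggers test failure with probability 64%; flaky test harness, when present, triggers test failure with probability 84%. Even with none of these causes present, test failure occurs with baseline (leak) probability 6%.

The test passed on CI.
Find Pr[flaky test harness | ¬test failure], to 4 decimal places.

Pr[flaky test harness | ¬test failure] ≈ 0.1008

Under noisy-OR, P(test failure | causes) = 1 − (1−0.06)·∏(1−qᵢ) over the active causes.
Sum P(¬test failure|·) weighted by the priors over the 4 (genuine code bug, flaky test harness) configurations:
  P(¬test failure) = 0.94·0.88·0.588 + 0.1504·0.88·0.412 + 0.3384·0.12·0.588 + 0.054144·0.12·0.412
        = 0.486394 + 0.054529 + 0.023878 + 0.002677 = 0.567478
The terms with flaky test harness present sum to 0.057206, so
  P(flaky test harness | ¬test failure) = 0.057206 / 0.567478 ≈ 0.1008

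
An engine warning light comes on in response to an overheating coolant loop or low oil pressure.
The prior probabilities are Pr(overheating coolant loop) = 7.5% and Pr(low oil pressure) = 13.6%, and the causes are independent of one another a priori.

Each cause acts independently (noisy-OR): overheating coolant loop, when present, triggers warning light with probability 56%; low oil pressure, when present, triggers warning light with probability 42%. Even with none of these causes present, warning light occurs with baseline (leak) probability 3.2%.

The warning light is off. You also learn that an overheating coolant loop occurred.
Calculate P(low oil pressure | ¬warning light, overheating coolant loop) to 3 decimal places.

P(low oil pressure | ¬warning light, overheating coolant loop) ≈ 0.084

Under noisy-OR, P(warning light | causes) = 1 − (1−0.032)·∏(1−qᵢ) over the active causes.
By total probability over both values of low oil pressure:
  P(¬warning light | overheating coolant loop) = 0.42592*0.864 + 0.247034*0.136
        = 0.367995 + 0.033597 = 0.401592
The terms with low oil pressure present sum to 0.033597, so
  P(low oil pressure | ¬warning light, overheating coolant loop) = 0.033597 / 0.401592 ≈ 0.084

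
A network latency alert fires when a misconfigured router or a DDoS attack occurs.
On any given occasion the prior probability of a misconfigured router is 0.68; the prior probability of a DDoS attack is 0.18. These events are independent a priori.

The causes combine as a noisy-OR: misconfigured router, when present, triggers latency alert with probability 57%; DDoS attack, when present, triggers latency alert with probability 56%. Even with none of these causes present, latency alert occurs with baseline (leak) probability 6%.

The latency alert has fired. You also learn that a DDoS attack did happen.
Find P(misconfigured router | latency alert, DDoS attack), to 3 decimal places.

Under noisy-OR, P(latency alert | causes) = 1 − (1−0.06)·∏(1−qᵢ) over the active causes.
P(latency alert | DDoS attack) = 0.5864*0.32 + 0.822152*0.68 = 0.187648 + 0.559063 = 0.746711
The misconfigured router-present share is 0.822152*0.68 = 0.559063.
So P(misconfigured router | latency alert, DDoS attack) = 0.559063/0.746711 ≈ 0.749.

P(misconfigured router | latency alert, DDoS attack) ≈ 0.749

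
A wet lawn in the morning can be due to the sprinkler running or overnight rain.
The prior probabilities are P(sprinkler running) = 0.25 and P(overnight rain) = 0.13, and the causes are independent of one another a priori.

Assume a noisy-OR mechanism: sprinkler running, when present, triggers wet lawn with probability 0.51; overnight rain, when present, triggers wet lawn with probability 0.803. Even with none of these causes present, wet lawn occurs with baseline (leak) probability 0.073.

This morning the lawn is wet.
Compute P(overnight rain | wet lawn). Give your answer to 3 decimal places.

Under noisy-OR, P(wet lawn | causes) = 1 − (1−0.073)·∏(1−qᵢ) over the active causes.
Enumerate the 4 (sprinkler running, overnight rain) configurations and weight by the priors:
  P(wet lawn) = 0.073·0.75·0.87 + 0.817381·0.75·0.13 + 0.54577·0.25·0.87 + 0.910517·0.25·0.13
        = 0.047632 + 0.079695 + 0.118705 + 0.029592 = 0.275624
Keeping only the overnight rain-present terms gives 0.109287, so
  P(overnight rain | wet lawn) = 0.109287 / 0.275624 ≈ 0.397

P(overnight rain | wet lawn) ≈ 0.397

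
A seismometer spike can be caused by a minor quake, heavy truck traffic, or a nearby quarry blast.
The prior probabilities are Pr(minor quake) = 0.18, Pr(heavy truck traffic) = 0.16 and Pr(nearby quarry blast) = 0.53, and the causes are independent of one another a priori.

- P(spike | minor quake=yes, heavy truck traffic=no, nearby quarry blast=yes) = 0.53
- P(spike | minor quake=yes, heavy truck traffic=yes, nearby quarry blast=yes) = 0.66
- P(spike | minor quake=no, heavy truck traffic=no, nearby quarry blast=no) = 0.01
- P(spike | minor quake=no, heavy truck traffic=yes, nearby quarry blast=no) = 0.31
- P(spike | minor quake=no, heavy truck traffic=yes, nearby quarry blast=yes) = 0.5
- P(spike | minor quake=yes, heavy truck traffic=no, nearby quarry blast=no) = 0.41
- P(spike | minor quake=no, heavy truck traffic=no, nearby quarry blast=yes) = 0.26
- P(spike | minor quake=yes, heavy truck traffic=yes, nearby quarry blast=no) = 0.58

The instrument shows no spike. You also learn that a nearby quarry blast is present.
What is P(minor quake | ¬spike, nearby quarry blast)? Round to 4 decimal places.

For the numerator, keep only minor quake=true terms: 0.071064 + 0.009792 = 0.080856
The normalizing constant is 0.74*0.82*0.84 + 0.5*0.82*0.16 + 0.47*0.18*0.84 + 0.34*0.18*0.16 = 0.656168
P(minor quake | ¬spike, nearby quarry blast) = 0.080856/0.656168 ≈ 0.1232

P(minor quake | ¬spike, nearby quarry blast) ≈ 0.1232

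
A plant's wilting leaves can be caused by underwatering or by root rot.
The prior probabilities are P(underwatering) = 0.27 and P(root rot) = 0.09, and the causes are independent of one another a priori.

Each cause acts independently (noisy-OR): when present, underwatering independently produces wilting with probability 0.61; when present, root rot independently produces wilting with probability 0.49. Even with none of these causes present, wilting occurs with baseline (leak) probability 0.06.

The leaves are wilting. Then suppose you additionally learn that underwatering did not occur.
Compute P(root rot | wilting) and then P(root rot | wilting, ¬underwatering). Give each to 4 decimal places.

P(root rot | wilting) ≈ 0.2163; P(root rot | wilting, ¬underwatering) ≈ 0.4618

Under noisy-OR, P(wilting | causes) = 1 − (1−0.06)·∏(1−qᵢ) over the active causes.
P(wilting) = 0.06×0.73×0.91 + 0.5206×0.73×0.09 + 0.6334×0.27×0.91 + 0.813034×0.27×0.09 = 0.039858 + 0.034203 + 0.155626 + 0.019757 = 0.249444
Restricting to configurations with root rot present: 0.034203 + 0.019757 = 0.053960.
So P(root rot | wilting) = 0.053960/0.249444 ≈ 0.2163.

With the extra evidence:
P(wilting | ¬underwatering) = 0.06*0.91 + 0.5206*0.09 = 0.054600 + 0.046854 = 0.101454
The root rot-present share is 0.5206*0.09 = 0.046854.
P(root rot | wilting, ¬underwatering) = 0.046854 / 0.101454 ≈ 0.4618
Ruling out underwatering raises the posterior on root rot — the flip side of explaining away.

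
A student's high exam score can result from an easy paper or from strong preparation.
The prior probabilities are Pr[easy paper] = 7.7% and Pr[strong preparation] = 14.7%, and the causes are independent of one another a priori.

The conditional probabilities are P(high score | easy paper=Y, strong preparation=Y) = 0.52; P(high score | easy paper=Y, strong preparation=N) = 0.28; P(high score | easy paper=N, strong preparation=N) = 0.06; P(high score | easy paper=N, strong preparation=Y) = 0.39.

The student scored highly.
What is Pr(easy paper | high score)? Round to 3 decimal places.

P(high score) = 0.06×0.923×0.853 + 0.39×0.923×0.147 + 0.28×0.077×0.853 + 0.52×0.077×0.147 = 0.047239 + 0.052916 + 0.018391 + 0.005886 = 0.124432
Restricting to configurations with easy paper present: 0.018391 + 0.005886 = 0.024277.
Hence the posterior is 0.024277/0.124432 ≈ 0.195.

Pr(easy paper | high score) ≈ 0.195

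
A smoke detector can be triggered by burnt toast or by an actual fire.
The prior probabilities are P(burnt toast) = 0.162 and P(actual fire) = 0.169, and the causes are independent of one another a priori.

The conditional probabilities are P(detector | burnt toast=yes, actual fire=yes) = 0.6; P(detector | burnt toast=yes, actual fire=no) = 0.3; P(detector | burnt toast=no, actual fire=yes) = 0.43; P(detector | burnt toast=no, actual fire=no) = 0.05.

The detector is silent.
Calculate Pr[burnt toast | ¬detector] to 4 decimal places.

Weight on burnt toast=true, given the evidence: 0.094235 + 0.010951 = 0.105186
Denominator P(¬detector): 0.95×0.838×0.831 + 0.57×0.838×0.169 + 0.7×0.162×0.831 + 0.4×0.162×0.169 = 0.847470
Posterior = 0.105186 / 0.847470 ≈ 0.1241

Pr[burnt toast | ¬detector] ≈ 0.1241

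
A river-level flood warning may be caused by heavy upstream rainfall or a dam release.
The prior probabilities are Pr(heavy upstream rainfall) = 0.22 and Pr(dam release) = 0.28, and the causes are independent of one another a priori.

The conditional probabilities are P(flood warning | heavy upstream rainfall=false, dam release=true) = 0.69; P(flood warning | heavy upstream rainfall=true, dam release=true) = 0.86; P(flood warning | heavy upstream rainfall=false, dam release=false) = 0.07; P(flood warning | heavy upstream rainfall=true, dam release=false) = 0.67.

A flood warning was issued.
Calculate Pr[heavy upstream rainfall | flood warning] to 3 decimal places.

Pr[heavy upstream rainfall | flood warning] ≈ 0.456

Enumerate the 4 (heavy upstream rainfall, dam release) configurations and weight by the priors:
  P(flood warning) = 0.07*0.78*0.72 + 0.69*0.78*0.28 + 0.67*0.22*0.72 + 0.86*0.22*0.28
        = 0.039312 + 0.150696 + 0.106128 + 0.052976 = 0.349112
Keeping only the heavy upstream rainfall-present terms gives 0.159104, so
  P(heavy upstream rainfall | flood warning) = 0.159104 / 0.349112 ≈ 0.456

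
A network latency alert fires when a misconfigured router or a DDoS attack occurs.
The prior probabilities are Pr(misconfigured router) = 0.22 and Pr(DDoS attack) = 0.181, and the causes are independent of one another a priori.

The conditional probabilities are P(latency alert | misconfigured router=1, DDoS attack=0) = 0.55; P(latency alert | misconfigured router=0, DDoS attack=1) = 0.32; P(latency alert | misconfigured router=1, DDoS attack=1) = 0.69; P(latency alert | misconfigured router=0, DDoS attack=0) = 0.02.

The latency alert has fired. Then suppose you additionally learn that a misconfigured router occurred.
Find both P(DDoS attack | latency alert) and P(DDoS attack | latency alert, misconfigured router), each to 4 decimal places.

Sum P(latency alert|·) weighted by the priors over the 4 (misconfigured router, DDoS attack) configurations:
  P(latency alert) = 0.02*0.78*0.819 + 0.32*0.78*0.181 + 0.55*0.22*0.819 + 0.69*0.22*0.181
        = 0.012776 + 0.045178 + 0.099099 + 0.027476 = 0.184529
Configurations with DDoS attack contribute 0.072654, so
  P(DDoS attack | latency alert) = 0.072654 / 0.184529 ≈ 0.3937

With the extra evidence:
P(latency alert | misconfigured router) = 0.55*0.819 + 0.69*0.181 = 0.450450 + 0.124890 = 0.575340
Restricting to configurations with DDoS attack present: 0.69*0.181 = 0.124890.
So P(DDoS attack | latency alert, misconfigured router) = 0.124890/0.575340 ≈ 0.2171.
The drop from 0.3937 to 0.2171 is the explaining-away (discounting) effect.

P(DDoS attack | latency alert) ≈ 0.3937; P(DDoS attack | latency alert, misconfigured router) ≈ 0.2171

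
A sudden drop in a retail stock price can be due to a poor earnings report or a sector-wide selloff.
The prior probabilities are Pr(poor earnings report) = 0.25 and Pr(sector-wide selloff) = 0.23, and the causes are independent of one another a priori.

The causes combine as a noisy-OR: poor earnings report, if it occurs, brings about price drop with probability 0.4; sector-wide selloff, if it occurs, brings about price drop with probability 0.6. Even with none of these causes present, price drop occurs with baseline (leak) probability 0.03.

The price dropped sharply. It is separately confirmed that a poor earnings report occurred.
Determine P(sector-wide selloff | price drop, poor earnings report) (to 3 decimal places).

Under noisy-OR, P(price drop | causes) = 1 − (1−0.03)·∏(1−qᵢ) over the active causes.
P(price drop | poor earnings report) = 0.418*0.77 + 0.7672*0.23 = 0.321860 + 0.176456 = 0.498316
Restricting to configurations with sector-wide selloff present: 0.7672*0.23 = 0.176456.
So P(sector-wide selloff | price drop, poor earnings report) = 0.176456/0.498316 ≈ 0.354.

P(sector-wide selloff | price drop, poor earnings report) ≈ 0.354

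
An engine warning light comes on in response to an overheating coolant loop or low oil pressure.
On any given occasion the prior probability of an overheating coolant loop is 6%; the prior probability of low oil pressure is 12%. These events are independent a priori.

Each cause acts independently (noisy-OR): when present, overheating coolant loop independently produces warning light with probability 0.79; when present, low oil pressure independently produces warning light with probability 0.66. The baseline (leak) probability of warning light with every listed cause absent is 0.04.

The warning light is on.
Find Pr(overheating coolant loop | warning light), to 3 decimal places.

Under noisy-OR, P(warning light | causes) = 1 − (1−0.04)·∏(1−qᵢ) over the active causes.
Enumerate the 4 (overheating coolant loop, low oil pressure) configurations and weight by the priors:
  P(warning light) = 0.04·0.94·0.88 + 0.6736·0.94·0.12 + 0.7984·0.06·0.88 + 0.931456·0.06·0.12
        = 0.033088 + 0.075982 + 0.042156 + 0.006706 = 0.157932
Configurations with overheating coolant loop contribute 0.048862, so
  P(overheating coolant loop | warning light) = 0.048862 / 0.157932 ≈ 0.309

Pr(overheating coolant loop | warning light) ≈ 0.309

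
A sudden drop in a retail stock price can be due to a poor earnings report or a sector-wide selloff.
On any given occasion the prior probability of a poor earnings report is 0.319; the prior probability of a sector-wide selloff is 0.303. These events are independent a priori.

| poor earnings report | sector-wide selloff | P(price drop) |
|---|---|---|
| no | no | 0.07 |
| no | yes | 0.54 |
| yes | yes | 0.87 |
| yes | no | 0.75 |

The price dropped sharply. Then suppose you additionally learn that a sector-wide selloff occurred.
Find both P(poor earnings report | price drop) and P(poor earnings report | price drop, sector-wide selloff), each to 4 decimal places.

P(price drop) = 0.07*0.681*0.697 + 0.54*0.681*0.303 + 0.75*0.319*0.697 + 0.87*0.319*0.303 = 0.033226 + 0.111425 + 0.166757 + 0.084092 = 0.395500
Of this, 0.250849 comes from 0.166757 + 0.084092 (the poor earnings report=true cases).
Hence the posterior is 0.250849/0.395500 ≈ 0.6343.

With the extra evidence:
Numerator (weight on configurations with poor earnings report): 0.87×0.319 = 0.277530
Normalizer over all consistent configurations: 0.54×0.681 + 0.87×0.319 = 0.645270
P(poor earnings report | price drop, sector-wide selloff) = 0.277530/0.645270 ≈ 0.4301

P(poor earnings report | price drop) ≈ 0.6343; P(poor earnings report | price drop, sector-wide selloff) ≈ 0.4301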